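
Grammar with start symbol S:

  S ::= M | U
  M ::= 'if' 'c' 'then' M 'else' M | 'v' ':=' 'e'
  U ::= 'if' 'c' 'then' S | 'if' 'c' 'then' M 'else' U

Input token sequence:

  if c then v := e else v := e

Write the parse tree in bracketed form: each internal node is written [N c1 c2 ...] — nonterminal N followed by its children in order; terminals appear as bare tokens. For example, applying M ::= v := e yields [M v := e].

[S [M if c then [M v := e] else [M v := e]]]

S
M
if c then M else M
if c then v := e else M
if c then v := e else v := e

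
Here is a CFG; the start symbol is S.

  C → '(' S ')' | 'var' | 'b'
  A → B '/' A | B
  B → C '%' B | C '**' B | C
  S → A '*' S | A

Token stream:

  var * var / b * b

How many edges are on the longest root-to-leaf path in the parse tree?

[S [A [B [C var]]] * [S [A [B [C var]] / [A [B [C b]]]] * [S [A [B [C b]]]]]]

6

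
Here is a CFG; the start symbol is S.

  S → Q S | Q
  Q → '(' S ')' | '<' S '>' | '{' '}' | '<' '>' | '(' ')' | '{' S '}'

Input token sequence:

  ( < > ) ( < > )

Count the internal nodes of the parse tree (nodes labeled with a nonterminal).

8

[S [Q ( [S [Q < >]] )] [S [Q ( [S [Q < >]] )]]]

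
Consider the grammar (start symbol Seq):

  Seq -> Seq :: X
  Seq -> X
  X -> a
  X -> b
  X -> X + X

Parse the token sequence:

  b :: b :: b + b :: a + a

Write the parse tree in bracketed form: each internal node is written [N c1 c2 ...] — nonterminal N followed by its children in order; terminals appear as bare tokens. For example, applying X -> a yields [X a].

Seq
Seq :: X
Seq :: X :: X
Seq :: X :: X :: X
X :: X :: X :: X
b :: X :: X :: X
b :: b :: X :: X
b :: b :: X + X :: X
b :: b :: b + X :: X
b :: b :: b + b :: X
b :: b :: b + b :: X + X
b :: b :: b + b :: a + X
b :: b :: b + b :: a + a

[Seq [Seq [Seq [Seq [X b]] :: [X b]] :: [X [X b] + [X b]]] :: [X [X a] + [X a]]]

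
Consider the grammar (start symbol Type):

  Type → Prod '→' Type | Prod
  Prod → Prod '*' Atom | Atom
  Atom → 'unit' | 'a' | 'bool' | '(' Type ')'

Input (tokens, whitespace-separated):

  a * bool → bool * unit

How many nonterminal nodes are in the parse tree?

10

[Type [Prod [Prod [Atom a]] * [Atom bool]] → [Type [Prod [Prod [Atom bool]] * [Atom unit]]]]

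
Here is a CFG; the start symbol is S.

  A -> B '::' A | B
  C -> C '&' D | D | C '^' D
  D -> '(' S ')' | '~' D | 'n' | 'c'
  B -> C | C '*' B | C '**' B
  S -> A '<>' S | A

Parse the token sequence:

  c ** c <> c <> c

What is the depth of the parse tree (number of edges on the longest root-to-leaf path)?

7

[S [A [B [C [D c]] ** [B [C [D c]]]]] <> [S [A [B [C [D c]]]] <> [S [A [B [C [D c]]]]]]]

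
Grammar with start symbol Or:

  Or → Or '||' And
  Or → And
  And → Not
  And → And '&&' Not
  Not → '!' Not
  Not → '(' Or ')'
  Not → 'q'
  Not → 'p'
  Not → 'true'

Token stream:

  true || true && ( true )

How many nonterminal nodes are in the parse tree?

[Or [Or [And [Not true]]] || [And [And [Not true]] && [Not ( [Or [And [Not true]]] )]]]

11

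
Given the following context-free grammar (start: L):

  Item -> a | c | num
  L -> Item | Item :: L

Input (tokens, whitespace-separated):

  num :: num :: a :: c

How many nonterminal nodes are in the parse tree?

[L [Item num] :: [L [Item num] :: [L [Item a] :: [L [Item c]]]]]

8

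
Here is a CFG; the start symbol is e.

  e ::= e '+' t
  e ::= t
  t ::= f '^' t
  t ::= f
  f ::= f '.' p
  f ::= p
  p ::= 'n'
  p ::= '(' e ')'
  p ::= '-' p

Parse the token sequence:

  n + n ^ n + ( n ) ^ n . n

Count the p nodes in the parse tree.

7

[e [e [e [t [f [p n]]]] + [t [f [p n]] ^ [t [f [p n]]]]] + [t [f [p ( [e [t [f [p n]]]] )]] ^ [t [f [f [p n]] . [p n]]]]]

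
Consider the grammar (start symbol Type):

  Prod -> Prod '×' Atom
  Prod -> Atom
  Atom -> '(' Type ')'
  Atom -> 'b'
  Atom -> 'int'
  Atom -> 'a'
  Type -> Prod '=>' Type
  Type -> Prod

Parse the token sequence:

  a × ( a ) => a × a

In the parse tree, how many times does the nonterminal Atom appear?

5

[Type [Prod [Prod [Atom a]] × [Atom ( [Type [Prod [Atom a]]] )]] => [Type [Prod [Prod [Atom a]] × [Atom a]]]]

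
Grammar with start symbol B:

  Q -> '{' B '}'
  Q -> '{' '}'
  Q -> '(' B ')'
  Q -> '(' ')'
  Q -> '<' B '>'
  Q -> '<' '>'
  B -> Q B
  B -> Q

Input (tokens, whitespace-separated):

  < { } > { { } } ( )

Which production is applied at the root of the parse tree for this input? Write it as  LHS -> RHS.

[B [Q < [B [Q { }]] >] [B [Q { [B [Q { }]] }] [B [Q ( )]]]]

B -> Q B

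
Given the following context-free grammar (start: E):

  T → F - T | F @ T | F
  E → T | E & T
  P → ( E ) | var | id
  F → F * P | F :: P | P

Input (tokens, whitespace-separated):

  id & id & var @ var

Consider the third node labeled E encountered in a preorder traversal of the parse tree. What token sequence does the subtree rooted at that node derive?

id

[E [E [E [T [F [P id]]]] & [T [F [P id]]]] & [T [F [P var]] @ [T [F [P var]]]]]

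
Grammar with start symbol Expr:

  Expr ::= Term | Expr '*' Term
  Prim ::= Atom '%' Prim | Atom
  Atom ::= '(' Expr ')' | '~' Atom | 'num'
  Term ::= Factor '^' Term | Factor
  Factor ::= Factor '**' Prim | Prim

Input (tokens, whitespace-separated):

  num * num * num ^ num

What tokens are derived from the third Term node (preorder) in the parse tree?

[Expr [Expr [Expr [Term [Factor [Prim [Atom num]]]]] * [Term [Factor [Prim [Atom num]]]]] * [Term [Factor [Prim [Atom num]]] ^ [Term [Factor [Prim [Atom num]]]]]]

num ^ num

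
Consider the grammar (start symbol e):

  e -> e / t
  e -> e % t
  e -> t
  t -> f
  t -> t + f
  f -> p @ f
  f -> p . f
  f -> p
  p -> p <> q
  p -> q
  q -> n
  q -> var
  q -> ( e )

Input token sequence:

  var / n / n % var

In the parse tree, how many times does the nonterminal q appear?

4

[e [e [e [e [t [f [p [q var]]]]] / [t [f [p [q n]]]]] / [t [f [p [q n]]]]] % [t [f [p [q var]]]]]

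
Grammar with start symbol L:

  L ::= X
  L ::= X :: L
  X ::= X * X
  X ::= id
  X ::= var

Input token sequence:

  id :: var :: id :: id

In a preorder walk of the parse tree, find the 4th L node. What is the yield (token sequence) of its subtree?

id

[L [X id] :: [L [X var] :: [L [X id] :: [L [X id]]]]]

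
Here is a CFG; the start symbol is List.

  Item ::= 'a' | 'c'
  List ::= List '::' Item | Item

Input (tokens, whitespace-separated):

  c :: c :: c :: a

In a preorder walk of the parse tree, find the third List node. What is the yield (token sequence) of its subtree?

[List [List [List [List [Item c]] :: [Item c]] :: [Item c]] :: [Item a]]

c :: c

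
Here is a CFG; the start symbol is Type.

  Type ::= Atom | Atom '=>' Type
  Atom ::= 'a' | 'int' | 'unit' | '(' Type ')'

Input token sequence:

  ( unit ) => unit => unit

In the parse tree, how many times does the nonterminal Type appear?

[Type [Atom ( [Type [Atom unit]] )] => [Type [Atom unit] => [Type [Atom unit]]]]

4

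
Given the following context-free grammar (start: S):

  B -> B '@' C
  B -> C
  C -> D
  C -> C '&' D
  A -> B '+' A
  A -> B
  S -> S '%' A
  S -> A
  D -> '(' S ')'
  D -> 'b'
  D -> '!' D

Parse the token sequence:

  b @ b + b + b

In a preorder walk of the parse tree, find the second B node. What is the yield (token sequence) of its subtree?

b

[S [A [B [B [C [D b]]] @ [C [D b]]] + [A [B [C [D b]]] + [A [B [C [D b]]]]]]]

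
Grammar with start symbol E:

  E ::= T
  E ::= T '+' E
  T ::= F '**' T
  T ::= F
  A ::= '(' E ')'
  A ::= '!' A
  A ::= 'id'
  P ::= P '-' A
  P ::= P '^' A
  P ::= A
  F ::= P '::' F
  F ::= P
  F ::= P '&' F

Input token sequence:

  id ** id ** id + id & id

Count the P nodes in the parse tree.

5

[E [T [F [P [A id]]] ** [T [F [P [A id]]] ** [T [F [P [A id]]]]]] + [E [T [F [P [A id]] & [F [P [A id]]]]]]]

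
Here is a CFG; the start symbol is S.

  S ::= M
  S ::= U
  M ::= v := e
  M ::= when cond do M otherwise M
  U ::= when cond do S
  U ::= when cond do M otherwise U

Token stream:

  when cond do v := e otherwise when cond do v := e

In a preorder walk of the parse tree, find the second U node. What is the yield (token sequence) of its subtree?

when cond do v := e

[S [U when cond do [M v := e] otherwise [U when cond do [S [M v := e]]]]]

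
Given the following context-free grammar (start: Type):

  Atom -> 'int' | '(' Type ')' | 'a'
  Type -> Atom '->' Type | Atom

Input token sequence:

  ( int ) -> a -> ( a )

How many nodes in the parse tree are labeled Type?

[Type [Atom ( [Type [Atom int]] )] -> [Type [Atom a] -> [Type [Atom ( [Type [Atom a]] )]]]]

5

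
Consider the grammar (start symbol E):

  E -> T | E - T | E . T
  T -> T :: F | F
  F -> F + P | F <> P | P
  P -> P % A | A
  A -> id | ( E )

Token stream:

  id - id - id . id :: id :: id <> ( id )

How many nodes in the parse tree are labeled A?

8

[E [E [E [E [T [F [P [A id]]]]] - [T [F [P [A id]]]]] - [T [F [P [A id]]]]] . [T [T [T [F [P [A id]]]] :: [F [P [A id]]]] :: [F [F [P [A id]]] <> [P [A ( [E [T [F [P [A id]]]]] )]]]]]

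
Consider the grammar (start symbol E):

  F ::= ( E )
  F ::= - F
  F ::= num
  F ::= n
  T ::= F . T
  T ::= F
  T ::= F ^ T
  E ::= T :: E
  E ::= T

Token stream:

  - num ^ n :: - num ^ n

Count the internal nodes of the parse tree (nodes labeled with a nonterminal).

[E [T [F - [F num]] ^ [T [F n]]] :: [E [T [F - [F num]] ^ [T [F n]]]]]

12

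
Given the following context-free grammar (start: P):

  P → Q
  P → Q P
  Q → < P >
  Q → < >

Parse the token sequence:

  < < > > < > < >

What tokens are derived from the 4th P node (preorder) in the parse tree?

[P [Q < [P [Q < >]] >] [P [Q < >] [P [Q < >]]]]

< >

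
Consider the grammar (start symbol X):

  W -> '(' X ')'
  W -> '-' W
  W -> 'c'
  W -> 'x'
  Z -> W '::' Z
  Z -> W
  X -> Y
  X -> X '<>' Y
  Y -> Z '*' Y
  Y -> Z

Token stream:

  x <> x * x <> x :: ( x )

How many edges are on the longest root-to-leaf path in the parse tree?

9

[X [X [X [Y [Z [W x]]]] <> [Y [Z [W x]] * [Y [Z [W x]]]]] <> [Y [Z [W x] :: [Z [W ( [X [Y [Z [W x]]]] )]]]]]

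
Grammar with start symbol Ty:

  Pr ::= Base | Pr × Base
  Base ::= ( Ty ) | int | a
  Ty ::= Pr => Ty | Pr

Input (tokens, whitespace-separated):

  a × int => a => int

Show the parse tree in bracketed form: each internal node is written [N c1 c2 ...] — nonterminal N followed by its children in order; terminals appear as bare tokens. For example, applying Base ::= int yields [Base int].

[Ty [Pr [Pr [Base a]] × [Base int]] => [Ty [Pr [Base a]] => [Ty [Pr [Base int]]]]]

Ty
Pr => Ty
Pr × Base => Ty
Base × Base => Ty
a × Base => Ty
a × int => Ty
a × int => Pr => Ty
a × int => Base => Ty
a × int => a => Ty
a × int => a => Pr
a × int => a => Base
a × int => a => int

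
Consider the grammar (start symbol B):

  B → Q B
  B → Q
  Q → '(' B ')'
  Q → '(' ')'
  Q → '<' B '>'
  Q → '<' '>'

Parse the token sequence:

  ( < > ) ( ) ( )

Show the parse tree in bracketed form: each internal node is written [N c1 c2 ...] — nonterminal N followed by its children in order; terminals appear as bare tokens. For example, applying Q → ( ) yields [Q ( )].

B
Q B
( B ) B
( Q ) B
( < > ) B
( < > ) Q B
( < > ) ( ) B
( < > ) ( ) Q
( < > ) ( ) ( )

[B [Q ( [B [Q < >]] )] [B [Q ( )] [B [Q ( )]]]]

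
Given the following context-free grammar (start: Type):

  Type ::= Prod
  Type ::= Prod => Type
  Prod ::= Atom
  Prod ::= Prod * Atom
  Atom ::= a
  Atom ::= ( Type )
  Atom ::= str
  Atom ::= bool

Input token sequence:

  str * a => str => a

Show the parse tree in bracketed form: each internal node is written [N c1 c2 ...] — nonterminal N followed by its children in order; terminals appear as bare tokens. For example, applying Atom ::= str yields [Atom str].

[Type [Prod [Prod [Atom str]] * [Atom a]] => [Type [Prod [Atom str]] => [Type [Prod [Atom a]]]]]

Type
Prod => Type
Prod * Atom => Type
Atom * Atom => Type
str * Atom => Type
str * a => Type
str * a => Prod => Type
str * a => Atom => Type
str * a => str => Type
str * a => str => Prod
str * a => str => Atom
str * a => str => a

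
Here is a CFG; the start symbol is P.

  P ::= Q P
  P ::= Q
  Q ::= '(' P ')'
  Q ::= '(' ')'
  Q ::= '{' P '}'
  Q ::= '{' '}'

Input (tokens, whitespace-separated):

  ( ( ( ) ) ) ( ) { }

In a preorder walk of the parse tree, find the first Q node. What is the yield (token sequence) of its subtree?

( ( ( ) ) )

[P [Q ( [P [Q ( [P [Q ( )]] )]] )] [P [Q ( )] [P [Q { }]]]]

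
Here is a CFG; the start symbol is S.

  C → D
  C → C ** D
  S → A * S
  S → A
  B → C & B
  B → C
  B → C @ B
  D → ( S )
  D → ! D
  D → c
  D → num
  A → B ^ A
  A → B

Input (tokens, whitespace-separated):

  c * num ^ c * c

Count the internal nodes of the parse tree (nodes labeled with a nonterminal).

[S [A [B [C [D c]]]] * [S [A [B [C [D num]]] ^ [A [B [C [D c]]]]] * [S [A [B [C [D c]]]]]]]

19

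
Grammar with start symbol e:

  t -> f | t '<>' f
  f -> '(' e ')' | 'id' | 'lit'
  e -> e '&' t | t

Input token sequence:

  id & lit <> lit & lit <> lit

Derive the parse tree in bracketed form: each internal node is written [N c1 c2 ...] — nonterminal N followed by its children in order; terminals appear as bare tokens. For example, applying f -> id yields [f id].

e
e & t
e & t & t
t & t & t
f & t & t
id & t & t
id & t <> f & t
id & f <> f & t
id & lit <> f & t
id & lit <> lit & t
id & lit <> lit & t <> f
id & lit <> lit & f <> f
id & lit <> lit & lit <> f
id & lit <> lit & lit <> lit

[e [e [e [t [f id]]] & [t [t [f lit]] <> [f lit]]] & [t [t [f lit]] <> [f lit]]]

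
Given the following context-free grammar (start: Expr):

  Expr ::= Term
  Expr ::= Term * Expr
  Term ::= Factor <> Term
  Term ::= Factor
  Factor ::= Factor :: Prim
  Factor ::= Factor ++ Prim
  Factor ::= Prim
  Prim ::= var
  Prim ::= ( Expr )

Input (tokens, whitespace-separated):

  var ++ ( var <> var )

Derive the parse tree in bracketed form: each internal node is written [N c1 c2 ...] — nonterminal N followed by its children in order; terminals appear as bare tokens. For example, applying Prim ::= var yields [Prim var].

Expr
Term
Factor
Factor ++ Prim
Prim ++ Prim
var ++ Prim
var ++ ( Expr )
var ++ ( Term )
var ++ ( Factor <> Term )
var ++ ( Prim <> Term )
var ++ ( var <> Term )
var ++ ( var <> Factor )
var ++ ( var <> Prim )
var ++ ( var <> var )

[Expr [Term [Factor [Factor [Prim var]] ++ [Prim ( [Expr [Term [Factor [Prim var]] <> [Term [Factor [Prim var]]]]] )]]]]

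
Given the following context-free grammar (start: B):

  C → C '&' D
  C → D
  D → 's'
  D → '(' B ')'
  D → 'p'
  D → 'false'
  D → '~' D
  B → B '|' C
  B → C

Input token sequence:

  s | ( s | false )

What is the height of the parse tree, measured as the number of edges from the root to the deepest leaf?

[B [B [C [D s]]] | [C [D ( [B [B [C [D s]]] | [C [D false]]] )]]]

7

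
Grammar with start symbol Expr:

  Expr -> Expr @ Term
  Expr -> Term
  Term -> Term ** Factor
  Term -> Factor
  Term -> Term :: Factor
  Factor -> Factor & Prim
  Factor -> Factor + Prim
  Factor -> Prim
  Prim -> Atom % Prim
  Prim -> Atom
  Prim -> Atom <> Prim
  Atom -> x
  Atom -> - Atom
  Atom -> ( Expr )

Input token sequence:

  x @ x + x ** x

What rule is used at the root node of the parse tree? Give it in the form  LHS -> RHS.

Expr -> Expr @ Term

[Expr [Expr [Term [Factor [Prim [Atom x]]]]] @ [Term [Term [Factor [Factor [Prim [Atom x]]] + [Prim [Atom x]]]] ** [Factor [Prim [Atom x]]]]]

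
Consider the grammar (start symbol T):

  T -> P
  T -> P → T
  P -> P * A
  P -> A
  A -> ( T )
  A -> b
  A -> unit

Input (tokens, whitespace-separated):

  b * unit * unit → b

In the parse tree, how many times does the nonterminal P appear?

[T [P [P [P [A b]] * [A unit]] * [A unit]] → [T [P [A b]]]]

4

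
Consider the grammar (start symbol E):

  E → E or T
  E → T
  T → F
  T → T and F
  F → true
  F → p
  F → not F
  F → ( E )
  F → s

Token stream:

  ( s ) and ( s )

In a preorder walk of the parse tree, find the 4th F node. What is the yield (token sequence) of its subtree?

[E [T [T [F ( [E [T [F s]]] )]] and [F ( [E [T [F s]]] )]]]

s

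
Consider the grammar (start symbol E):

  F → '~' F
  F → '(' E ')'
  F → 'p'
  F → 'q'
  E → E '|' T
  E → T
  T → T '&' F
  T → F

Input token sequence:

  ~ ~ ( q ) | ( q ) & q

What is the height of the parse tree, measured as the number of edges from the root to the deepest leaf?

9

[E [E [T [F ~ [F ~ [F ( [E [T [F q]]] )]]]]] | [T [T [F ( [E [T [F q]]] )]] & [F q]]]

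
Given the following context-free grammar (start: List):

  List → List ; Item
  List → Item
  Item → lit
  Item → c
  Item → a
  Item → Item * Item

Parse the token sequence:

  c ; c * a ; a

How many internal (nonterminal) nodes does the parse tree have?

8

[List [List [List [Item c]] ; [Item [Item c] * [Item a]]] ; [Item a]]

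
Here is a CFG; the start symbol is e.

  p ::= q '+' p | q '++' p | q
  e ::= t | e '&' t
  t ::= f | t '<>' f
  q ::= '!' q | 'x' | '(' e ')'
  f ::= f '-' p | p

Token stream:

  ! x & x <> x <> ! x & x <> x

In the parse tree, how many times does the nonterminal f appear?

6

[e [e [e [t [f [p [q ! [q x]]]]]] & [t [t [t [f [p [q x]]]] <> [f [p [q x]]]] <> [f [p [q ! [q x]]]]]] & [t [t [f [p [q x]]]] <> [f [p [q x]]]]]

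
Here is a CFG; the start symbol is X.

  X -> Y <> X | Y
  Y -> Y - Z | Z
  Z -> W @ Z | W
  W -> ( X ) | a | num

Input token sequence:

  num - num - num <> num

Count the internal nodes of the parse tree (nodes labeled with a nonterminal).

14

[X [Y [Y [Y [Z [W num]]] - [Z [W num]]] - [Z [W num]]] <> [X [Y [Z [W num]]]]]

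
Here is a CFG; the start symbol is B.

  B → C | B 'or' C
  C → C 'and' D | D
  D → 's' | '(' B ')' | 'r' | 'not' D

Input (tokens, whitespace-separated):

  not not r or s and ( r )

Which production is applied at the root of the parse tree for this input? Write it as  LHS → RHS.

B → B 'or' C

[B [B [C [D not [D not [D r]]]]] or [C [C [D s]] and [D ( [B [C [D r]]] )]]]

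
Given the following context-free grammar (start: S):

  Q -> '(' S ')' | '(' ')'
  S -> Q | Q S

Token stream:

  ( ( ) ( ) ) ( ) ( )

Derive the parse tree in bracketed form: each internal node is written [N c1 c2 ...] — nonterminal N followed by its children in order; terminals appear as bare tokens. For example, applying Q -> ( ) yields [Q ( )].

[S [Q ( [S [Q ( )] [S [Q ( )]]] )] [S [Q ( )] [S [Q ( )]]]]

S
Q S
( S ) S
( Q S ) S
( ( ) S ) S
( ( ) Q ) S
( ( ) ( ) ) S
( ( ) ( ) ) Q S
( ( ) ( ) ) ( ) S
( ( ) ( ) ) ( ) Q
( ( ) ( ) ) ( ) ( )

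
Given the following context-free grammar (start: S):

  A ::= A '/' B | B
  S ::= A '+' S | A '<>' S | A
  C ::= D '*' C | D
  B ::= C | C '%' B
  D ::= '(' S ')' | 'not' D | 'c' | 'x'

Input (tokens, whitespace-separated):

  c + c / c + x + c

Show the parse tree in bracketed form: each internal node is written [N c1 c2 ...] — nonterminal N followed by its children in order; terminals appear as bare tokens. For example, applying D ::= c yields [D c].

[S [A [B [C [D c]]]] + [S [A [A [B [C [D c]]]] / [B [C [D c]]]] + [S [A [B [C [D x]]]] + [S [A [B [C [D c]]]]]]]]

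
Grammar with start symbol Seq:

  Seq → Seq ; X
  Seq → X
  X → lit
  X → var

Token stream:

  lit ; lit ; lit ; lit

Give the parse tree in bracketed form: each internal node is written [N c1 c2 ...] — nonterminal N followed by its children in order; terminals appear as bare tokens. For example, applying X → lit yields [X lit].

Seq
Seq ; X
Seq ; X ; X
Seq ; X ; X ; X
X ; X ; X ; X
lit ; X ; X ; X
lit ; lit ; X ; X
lit ; lit ; lit ; X
lit ; lit ; lit ; lit

[Seq [Seq [Seq [Seq [X lit]] ; [X lit]] ; [X lit]] ; [X lit]]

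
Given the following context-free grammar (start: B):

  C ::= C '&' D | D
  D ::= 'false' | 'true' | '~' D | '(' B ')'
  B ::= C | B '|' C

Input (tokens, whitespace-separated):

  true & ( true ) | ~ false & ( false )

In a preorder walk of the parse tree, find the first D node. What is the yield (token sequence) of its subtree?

[B [B [C [C [D true]] & [D ( [B [C [D true]]] )]]] | [C [C [D ~ [D false]]] & [D ( [B [C [D false]]] )]]]

true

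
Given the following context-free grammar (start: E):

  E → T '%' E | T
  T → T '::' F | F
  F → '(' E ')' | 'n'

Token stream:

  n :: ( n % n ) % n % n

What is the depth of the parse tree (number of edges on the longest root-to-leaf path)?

[E [T [T [F n]] :: [F ( [E [T [F n]] % [E [T [F n]]]] )]] % [E [T [F n]] % [E [T [F n]]]]]

7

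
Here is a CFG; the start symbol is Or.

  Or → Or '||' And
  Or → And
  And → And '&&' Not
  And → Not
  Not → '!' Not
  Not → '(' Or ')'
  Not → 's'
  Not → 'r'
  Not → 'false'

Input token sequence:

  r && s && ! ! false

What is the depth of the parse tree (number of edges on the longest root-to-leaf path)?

5

[Or [And [And [And [Not r]] && [Not s]] && [Not ! [Not ! [Not false]]]]]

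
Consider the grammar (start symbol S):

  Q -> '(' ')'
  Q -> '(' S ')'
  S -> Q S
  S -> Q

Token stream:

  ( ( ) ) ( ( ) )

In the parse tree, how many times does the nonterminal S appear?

4

[S [Q ( [S [Q ( )]] )] [S [Q ( [S [Q ( )]] )]]]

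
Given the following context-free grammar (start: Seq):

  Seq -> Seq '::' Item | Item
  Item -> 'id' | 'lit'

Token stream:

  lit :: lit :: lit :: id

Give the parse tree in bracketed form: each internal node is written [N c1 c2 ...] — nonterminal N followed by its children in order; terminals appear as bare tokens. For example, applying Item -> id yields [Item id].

Seq
Seq :: Item
Seq :: Item :: Item
Seq :: Item :: Item :: Item
Item :: Item :: Item :: Item
lit :: Item :: Item :: Item
lit :: lit :: Item :: Item
lit :: lit :: lit :: Item
lit :: lit :: lit :: id

[Seq [Seq [Seq [Seq [Item lit]] :: [Item lit]] :: [Item lit]] :: [Item id]]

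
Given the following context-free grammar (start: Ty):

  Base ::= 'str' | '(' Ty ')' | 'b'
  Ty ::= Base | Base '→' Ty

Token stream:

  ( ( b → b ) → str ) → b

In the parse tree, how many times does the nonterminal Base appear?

6

[Ty [Base ( [Ty [Base ( [Ty [Base b] → [Ty [Base b]]] )] → [Ty [Base str]]] )] → [Ty [Base b]]]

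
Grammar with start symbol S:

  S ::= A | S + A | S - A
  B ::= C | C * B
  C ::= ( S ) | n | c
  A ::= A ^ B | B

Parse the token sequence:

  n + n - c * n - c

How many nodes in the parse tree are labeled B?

5

[S [S [S [S [A [B [C n]]]] + [A [B [C n]]]] - [A [B [C c] * [B [C n]]]]] - [A [B [C c]]]]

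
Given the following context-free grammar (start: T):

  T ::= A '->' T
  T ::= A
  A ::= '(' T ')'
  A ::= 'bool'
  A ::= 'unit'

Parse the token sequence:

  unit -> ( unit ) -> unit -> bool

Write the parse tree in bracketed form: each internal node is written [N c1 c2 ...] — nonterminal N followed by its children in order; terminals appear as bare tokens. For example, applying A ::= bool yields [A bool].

T
A -> T
unit -> T
unit -> A -> T
unit -> ( T ) -> T
unit -> ( A ) -> T
unit -> ( unit ) -> T
unit -> ( unit ) -> A -> T
unit -> ( unit ) -> unit -> T
unit -> ( unit ) -> unit -> A
unit -> ( unit ) -> unit -> bool

[T [A unit] -> [T [A ( [T [A unit]] )] -> [T [A unit] -> [T [A bool]]]]]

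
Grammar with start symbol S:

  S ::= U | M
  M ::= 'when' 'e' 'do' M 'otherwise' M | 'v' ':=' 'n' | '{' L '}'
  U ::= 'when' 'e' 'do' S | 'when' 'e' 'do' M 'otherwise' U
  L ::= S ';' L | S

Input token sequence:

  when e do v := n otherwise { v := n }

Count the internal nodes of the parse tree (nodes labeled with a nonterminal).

7

[S [M when e do [M v := n] otherwise [M { [L [S [M v := n]]] }]]]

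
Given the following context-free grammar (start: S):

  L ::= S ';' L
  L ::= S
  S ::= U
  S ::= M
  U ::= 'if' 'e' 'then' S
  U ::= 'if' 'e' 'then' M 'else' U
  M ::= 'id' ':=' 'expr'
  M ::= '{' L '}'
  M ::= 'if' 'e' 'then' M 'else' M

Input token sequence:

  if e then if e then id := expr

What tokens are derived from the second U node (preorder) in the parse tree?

[S [U if e then [S [U if e then [S [M id := expr]]]]]]

if e then id := expr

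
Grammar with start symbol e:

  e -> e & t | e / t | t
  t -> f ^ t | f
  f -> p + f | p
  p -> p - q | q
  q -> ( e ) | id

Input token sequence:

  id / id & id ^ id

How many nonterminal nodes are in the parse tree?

19

[e [e [e [t [f [p [q id]]]]] / [t [f [p [q id]]]]] & [t [f [p [q id]]] ^ [t [f [p [q id]]]]]]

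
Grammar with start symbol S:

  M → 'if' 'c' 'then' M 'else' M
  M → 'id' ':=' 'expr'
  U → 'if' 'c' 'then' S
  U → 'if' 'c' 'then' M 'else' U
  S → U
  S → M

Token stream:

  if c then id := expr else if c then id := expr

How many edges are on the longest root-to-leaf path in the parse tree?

5

[S [U if c then [M id := expr] else [U if c then [S [M id := expr]]]]]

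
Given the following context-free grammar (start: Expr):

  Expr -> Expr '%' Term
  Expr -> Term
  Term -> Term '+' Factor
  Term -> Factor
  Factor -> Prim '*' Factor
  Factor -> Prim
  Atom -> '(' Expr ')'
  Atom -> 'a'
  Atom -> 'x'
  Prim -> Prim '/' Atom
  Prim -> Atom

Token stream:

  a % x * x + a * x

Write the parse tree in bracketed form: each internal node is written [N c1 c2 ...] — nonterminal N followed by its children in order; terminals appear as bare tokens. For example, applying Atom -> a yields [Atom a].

Expr
Expr % Term
Term % Term
Factor % Term
Prim % Term
Atom % Term
a % Term
a % Term + Factor
a % Factor + Factor
a % Prim * Factor + Factor
a % Atom * Factor + Factor
a % x * Factor + Factor
a % x * Prim + Factor
a % x * Atom + Factor
a % x * x + Factor
a % x * x + Prim * Factor
a % x * x + Atom * Factor
a % x * x + a * Factor
a % x * x + a * Prim
a % x * x + a * Atom
a % x * x + a * x

[Expr [Expr [Term [Factor [Prim [Atom a]]]]] % [Term [Term [Factor [Prim [Atom x]] * [Factor [Prim [Atom x]]]]] + [Factor [Prim [Atom a]] * [Factor [Prim [Atom x]]]]]]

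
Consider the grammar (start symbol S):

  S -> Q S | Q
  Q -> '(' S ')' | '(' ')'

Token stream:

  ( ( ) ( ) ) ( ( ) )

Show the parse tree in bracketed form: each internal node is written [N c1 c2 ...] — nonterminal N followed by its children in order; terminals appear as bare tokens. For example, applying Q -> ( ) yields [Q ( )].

S
Q S
( S ) S
( Q S ) S
( ( ) S ) S
( ( ) Q ) S
( ( ) ( ) ) S
( ( ) ( ) ) Q
( ( ) ( ) ) ( S )
( ( ) ( ) ) ( Q )
( ( ) ( ) ) ( ( ) )

[S [Q ( [S [Q ( )] [S [Q ( )]]] )] [S [Q ( [S [Q ( )]] )]]]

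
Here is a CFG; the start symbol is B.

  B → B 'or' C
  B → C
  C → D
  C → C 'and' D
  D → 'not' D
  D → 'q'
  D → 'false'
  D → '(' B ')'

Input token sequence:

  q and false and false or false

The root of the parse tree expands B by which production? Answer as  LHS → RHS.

[B [B [C [C [C [D q]] and [D false]] and [D false]]] or [C [D false]]]

B → B 'or' C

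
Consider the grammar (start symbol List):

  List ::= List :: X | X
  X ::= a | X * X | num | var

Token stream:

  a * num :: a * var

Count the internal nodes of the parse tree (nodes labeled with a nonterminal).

8

[List [List [X [X a] * [X num]]] :: [X [X a] * [X var]]]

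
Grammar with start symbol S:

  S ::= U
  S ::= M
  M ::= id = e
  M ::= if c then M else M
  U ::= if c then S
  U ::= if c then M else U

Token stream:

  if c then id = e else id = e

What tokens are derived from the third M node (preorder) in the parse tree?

id = e

[S [M if c then [M id = e] else [M id = e]]]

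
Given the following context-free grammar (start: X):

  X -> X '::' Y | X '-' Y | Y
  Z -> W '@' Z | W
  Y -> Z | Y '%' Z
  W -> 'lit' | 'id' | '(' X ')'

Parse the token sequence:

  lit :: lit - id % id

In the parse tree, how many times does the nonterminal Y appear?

[X [X [X [Y [Z [W lit]]]] :: [Y [Z [W lit]]]] - [Y [Y [Z [W id]]] % [Z [W id]]]]

4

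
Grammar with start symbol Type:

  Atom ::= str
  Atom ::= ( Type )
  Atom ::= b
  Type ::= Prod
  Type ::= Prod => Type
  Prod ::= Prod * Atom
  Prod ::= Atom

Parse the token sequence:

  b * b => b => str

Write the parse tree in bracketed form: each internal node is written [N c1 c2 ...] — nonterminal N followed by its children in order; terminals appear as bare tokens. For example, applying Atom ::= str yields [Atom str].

Type
Prod => Type
Prod * Atom => Type
Atom * Atom => Type
b * Atom => Type
b * b => Type
b * b => Prod => Type
b * b => Atom => Type
b * b => b => Type
b * b => b => Prod
b * b => b => Atom
b * b => b => str

[Type [Prod [Prod [Atom b]] * [Atom b]] => [Type [Prod [Atom b]] => [Type [Prod [Atom str]]]]]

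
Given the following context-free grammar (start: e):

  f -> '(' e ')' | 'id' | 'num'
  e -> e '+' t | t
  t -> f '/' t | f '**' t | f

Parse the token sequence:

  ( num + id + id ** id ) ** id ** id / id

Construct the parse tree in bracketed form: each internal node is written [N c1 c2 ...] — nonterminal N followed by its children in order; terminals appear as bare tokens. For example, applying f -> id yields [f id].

[e [t [f ( [e [e [e [t [f num]]] + [t [f id]]] + [t [f id] ** [t [f id]]]] )] ** [t [f id] ** [t [f id] / [t [f id]]]]]]

e
t
f ** t
( e ) ** t
( e + t ) ** t
( e + t + t ) ** t
( t + t + t ) ** t
( f + t + t ) ** t
( num + t + t ) ** t
( num + f + t ) ** t
( num + id + t ) ** t
( num + id + f ** t ) ** t
( num + id + id ** t ) ** t
( num + id + id ** f ) ** t
( num + id + id ** id ) ** t
( num + id + id ** id ) ** f ** t
( num + id + id ** id ) ** id ** t
( num + id + id ** id ) ** id ** f / t
( num + id + id ** id ) ** id ** id / t
( num + id + id ** id ) ** id ** id / f
( num + id + id ** id ) ** id ** id / id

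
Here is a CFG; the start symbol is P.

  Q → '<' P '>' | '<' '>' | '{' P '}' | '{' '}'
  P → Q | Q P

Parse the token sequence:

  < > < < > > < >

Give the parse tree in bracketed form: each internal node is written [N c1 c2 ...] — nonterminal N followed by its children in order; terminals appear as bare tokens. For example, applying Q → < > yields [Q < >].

P
Q P
< > P
< > Q P
< > < P > P
< > < Q > P
< > < < > > P
< > < < > > Q
< > < < > > < >

[P [Q < >] [P [Q < [P [Q < >]] >] [P [Q < >]]]]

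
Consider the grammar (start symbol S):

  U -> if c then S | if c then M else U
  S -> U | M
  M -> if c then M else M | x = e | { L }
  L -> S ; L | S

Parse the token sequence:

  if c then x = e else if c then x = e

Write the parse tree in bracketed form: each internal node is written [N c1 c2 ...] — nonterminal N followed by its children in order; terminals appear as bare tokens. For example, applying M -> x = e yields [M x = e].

S
U
if c then M else U
if c then x = e else U
if c then x = e else if c then S
if c then x = e else if c then M
if c then x = e else if c then x = e

[S [U if c then [M x = e] else [U if c then [S [M x = e]]]]]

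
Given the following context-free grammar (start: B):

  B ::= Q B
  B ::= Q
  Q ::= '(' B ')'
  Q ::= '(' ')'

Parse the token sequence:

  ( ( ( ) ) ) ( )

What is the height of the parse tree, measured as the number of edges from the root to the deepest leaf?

[B [Q ( [B [Q ( [B [Q ( )]] )]] )] [B [Q ( )]]]

6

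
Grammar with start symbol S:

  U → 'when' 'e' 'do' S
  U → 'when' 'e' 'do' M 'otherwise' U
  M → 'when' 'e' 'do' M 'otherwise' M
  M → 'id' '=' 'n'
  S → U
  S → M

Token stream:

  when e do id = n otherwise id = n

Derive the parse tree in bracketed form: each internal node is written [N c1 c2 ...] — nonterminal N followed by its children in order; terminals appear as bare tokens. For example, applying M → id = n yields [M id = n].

S
M
when e do M otherwise M
when e do id = n otherwise M
when e do id = n otherwise id = n

[S [M when e do [M id = n] otherwise [M id = n]]]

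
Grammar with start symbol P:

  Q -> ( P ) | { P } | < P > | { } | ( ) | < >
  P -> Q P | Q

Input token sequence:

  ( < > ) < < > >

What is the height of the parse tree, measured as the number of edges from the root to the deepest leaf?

5

[P [Q ( [P [Q < >]] )] [P [Q < [P [Q < >]] >]]]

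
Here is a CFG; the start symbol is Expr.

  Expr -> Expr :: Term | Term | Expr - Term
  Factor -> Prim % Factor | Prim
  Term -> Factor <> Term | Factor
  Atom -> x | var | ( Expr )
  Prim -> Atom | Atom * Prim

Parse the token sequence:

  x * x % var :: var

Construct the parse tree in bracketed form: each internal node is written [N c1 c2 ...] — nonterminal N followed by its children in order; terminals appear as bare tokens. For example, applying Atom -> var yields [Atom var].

Expr
Expr :: Term
Term :: Term
Factor :: Term
Prim % Factor :: Term
Atom * Prim % Factor :: Term
x * Prim % Factor :: Term
x * Atom % Factor :: Term
x * x % Factor :: Term
x * x % Prim :: Term
x * x % Atom :: Term
x * x % var :: Term
x * x % var :: Factor
x * x % var :: Prim
x * x % var :: Atom
x * x % var :: var

[Expr [Expr [Term [Factor [Prim [Atom x] * [Prim [Atom x]]] % [Factor [Prim [Atom var]]]]]] :: [Term [Factor [Prim [Atom var]]]]]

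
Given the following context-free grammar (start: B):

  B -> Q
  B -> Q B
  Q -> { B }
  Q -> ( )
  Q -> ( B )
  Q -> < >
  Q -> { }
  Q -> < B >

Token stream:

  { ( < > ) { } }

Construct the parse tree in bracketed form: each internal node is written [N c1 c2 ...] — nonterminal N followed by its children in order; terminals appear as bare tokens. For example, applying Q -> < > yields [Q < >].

[B [Q { [B [Q ( [B [Q < >]] )] [B [Q { }]]] }]]

B
Q
{ B }
{ Q B }
{ ( B ) B }
{ ( Q ) B }
{ ( < > ) B }
{ ( < > ) Q }
{ ( < > ) { } }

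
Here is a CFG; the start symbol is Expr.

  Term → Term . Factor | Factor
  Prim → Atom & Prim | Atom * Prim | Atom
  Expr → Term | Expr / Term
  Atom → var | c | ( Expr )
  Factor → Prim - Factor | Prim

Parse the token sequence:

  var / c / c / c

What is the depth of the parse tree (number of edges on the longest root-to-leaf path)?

8

[Expr [Expr [Expr [Expr [Term [Factor [Prim [Atom var]]]]] / [Term [Factor [Prim [Atom c]]]]] / [Term [Factor [Prim [Atom c]]]]] / [Term [Factor [Prim [Atom c]]]]]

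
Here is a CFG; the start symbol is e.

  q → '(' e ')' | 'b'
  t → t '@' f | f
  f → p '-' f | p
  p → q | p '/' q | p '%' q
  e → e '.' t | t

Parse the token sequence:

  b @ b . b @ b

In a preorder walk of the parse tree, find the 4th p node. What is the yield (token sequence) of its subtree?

b

[e [e [t [t [f [p [q b]]]] @ [f [p [q b]]]]] . [t [t [f [p [q b]]]] @ [f [p [q b]]]]]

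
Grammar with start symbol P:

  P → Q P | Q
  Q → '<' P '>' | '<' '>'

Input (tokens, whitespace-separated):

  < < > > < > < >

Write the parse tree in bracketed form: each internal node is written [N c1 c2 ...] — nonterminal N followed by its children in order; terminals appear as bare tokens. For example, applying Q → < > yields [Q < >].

P
Q P
< P > P
< Q > P
< < > > P
< < > > Q P
< < > > < > P
< < > > < > Q
< < > > < > < >

[P [Q < [P [Q < >]] >] [P [Q < >] [P [Q < >]]]]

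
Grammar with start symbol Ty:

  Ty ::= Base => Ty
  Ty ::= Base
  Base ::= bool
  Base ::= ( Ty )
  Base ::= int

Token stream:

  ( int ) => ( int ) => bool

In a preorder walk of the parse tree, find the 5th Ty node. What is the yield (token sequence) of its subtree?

[Ty [Base ( [Ty [Base int]] )] => [Ty [Base ( [Ty [Base int]] )] => [Ty [Base bool]]]]

bool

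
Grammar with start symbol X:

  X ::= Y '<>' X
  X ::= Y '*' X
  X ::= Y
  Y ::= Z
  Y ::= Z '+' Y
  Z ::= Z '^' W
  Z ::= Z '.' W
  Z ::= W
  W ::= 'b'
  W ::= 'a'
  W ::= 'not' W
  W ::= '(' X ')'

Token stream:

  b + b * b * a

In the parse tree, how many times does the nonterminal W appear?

4

[X [Y [Z [W b]] + [Y [Z [W b]]]] * [X [Y [Z [W b]]] * [X [Y [Z [W a]]]]]]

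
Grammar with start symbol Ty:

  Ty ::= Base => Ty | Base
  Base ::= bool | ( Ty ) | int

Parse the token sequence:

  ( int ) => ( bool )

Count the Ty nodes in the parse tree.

4

[Ty [Base ( [Ty [Base int]] )] => [Ty [Base ( [Ty [Base bool]] )]]]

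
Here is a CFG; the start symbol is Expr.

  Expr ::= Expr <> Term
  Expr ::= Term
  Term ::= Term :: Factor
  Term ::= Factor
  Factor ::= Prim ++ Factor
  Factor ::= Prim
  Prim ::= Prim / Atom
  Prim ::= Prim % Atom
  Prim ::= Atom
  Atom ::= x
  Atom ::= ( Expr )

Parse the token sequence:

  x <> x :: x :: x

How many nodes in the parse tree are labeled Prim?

4

[Expr [Expr [Term [Factor [Prim [Atom x]]]]] <> [Term [Term [Term [Factor [Prim [Atom x]]]] :: [Factor [Prim [Atom x]]]] :: [Factor [Prim [Atom x]]]]]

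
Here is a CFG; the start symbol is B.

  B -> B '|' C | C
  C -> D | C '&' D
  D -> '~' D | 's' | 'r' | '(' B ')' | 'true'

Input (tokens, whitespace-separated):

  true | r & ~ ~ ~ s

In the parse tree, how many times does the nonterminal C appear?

3

[B [B [C [D true]]] | [C [C [D r]] & [D ~ [D ~ [D ~ [D s]]]]]]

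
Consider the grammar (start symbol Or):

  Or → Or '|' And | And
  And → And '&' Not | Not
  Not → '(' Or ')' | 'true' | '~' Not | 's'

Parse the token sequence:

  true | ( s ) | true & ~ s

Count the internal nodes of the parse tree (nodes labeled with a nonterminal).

[Or [Or [Or [And [Not true]]] | [And [Not ( [Or [And [Not s]]] )]]] | [And [And [Not true]] & [Not ~ [Not s]]]]

15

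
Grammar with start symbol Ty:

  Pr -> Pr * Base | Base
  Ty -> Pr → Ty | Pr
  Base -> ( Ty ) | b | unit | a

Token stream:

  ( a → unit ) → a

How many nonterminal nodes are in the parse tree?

[Ty [Pr [Base ( [Ty [Pr [Base a]] → [Ty [Pr [Base unit]]]] )]] → [Ty [Pr [Base a]]]]

12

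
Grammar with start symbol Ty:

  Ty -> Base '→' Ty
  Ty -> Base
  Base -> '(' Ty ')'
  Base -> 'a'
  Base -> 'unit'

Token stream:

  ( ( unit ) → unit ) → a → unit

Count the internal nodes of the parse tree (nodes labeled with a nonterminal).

[Ty [Base ( [Ty [Base ( [Ty [Base unit]] )] → [Ty [Base unit]]] )] → [Ty [Base a] → [Ty [Base unit]]]]

12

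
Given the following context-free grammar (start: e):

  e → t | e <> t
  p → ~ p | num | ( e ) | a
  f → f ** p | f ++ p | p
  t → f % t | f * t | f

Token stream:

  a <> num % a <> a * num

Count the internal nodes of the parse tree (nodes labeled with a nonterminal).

18

[e [e [e [t [f [p a]]]] <> [t [f [p num]] % [t [f [p a]]]]] <> [t [f [p a]] * [t [f [p num]]]]]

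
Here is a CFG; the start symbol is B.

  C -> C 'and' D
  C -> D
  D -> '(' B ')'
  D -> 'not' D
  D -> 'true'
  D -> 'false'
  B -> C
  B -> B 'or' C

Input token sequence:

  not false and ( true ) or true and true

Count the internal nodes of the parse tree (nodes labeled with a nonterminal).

14

[B [B [C [C [D not [D false]]] and [D ( [B [C [D true]]] )]]] or [C [C [D true]] and [D true]]]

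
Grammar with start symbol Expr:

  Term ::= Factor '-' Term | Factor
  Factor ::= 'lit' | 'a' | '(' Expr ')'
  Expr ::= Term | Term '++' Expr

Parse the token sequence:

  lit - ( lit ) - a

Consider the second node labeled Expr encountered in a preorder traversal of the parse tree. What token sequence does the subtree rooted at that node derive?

lit

[Expr [Term [Factor lit] - [Term [Factor ( [Expr [Term [Factor lit]]] )] - [Term [Factor a]]]]]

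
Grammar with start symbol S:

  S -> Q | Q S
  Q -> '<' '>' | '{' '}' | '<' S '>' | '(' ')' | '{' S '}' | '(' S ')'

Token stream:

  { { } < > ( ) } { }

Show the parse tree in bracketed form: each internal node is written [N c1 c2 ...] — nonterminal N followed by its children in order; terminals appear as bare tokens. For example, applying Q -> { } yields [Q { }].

S
Q S
{ S } S
{ Q S } S
{ { } S } S
{ { } Q S } S
{ { } < > S } S
{ { } < > Q } S
{ { } < > ( ) } S
{ { } < > ( ) } Q
{ { } < > ( ) } { }

[S [Q { [S [Q { }] [S [Q < >] [S [Q ( )]]]] }] [S [Q { }]]]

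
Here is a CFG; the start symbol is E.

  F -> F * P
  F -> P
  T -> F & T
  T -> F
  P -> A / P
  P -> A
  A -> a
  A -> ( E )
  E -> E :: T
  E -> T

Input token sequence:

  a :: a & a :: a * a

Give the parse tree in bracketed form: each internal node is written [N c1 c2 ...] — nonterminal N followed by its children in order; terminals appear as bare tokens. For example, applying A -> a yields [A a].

[E [E [E [T [F [P [A a]]]]] :: [T [F [P [A a]]] & [T [F [P [A a]]]]]] :: [T [F [F [P [A a]]] * [P [A a]]]]]

E
E :: T
E :: T :: T
T :: T :: T
F :: T :: T
P :: T :: T
A :: T :: T
a :: T :: T
a :: F & T :: T
a :: P & T :: T
a :: A & T :: T
a :: a & T :: T
a :: a & F :: T
a :: a & P :: T
a :: a & A :: T
a :: a & a :: T
a :: a & a :: F
a :: a & a :: F * P
a :: a & a :: P * P
a :: a & a :: A * P
a :: a & a :: a * P
a :: a & a :: a * A
a :: a & a :: a * a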